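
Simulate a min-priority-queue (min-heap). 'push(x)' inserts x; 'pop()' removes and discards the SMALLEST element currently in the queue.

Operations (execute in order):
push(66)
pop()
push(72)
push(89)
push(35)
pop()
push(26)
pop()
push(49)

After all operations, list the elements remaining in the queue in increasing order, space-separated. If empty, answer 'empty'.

Answer: 49 72 89

Derivation:
push(66): heap contents = [66]
pop() → 66: heap contents = []
push(72): heap contents = [72]
push(89): heap contents = [72, 89]
push(35): heap contents = [35, 72, 89]
pop() → 35: heap contents = [72, 89]
push(26): heap contents = [26, 72, 89]
pop() → 26: heap contents = [72, 89]
push(49): heap contents = [49, 72, 89]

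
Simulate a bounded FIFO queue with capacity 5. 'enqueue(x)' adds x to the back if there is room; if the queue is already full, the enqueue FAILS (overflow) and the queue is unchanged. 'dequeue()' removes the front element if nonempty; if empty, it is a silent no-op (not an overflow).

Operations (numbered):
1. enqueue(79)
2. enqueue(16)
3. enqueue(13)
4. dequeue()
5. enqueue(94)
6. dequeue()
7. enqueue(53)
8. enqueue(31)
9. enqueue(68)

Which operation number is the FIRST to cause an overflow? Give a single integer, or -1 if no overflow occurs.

Answer: -1

Derivation:
1. enqueue(79): size=1
2. enqueue(16): size=2
3. enqueue(13): size=3
4. dequeue(): size=2
5. enqueue(94): size=3
6. dequeue(): size=2
7. enqueue(53): size=3
8. enqueue(31): size=4
9. enqueue(68): size=5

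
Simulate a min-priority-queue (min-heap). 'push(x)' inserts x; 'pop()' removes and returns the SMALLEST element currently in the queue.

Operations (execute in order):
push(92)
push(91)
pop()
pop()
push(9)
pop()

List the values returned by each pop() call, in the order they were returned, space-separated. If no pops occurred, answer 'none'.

Answer: 91 92 9

Derivation:
push(92): heap contents = [92]
push(91): heap contents = [91, 92]
pop() → 91: heap contents = [92]
pop() → 92: heap contents = []
push(9): heap contents = [9]
pop() → 9: heap contents = []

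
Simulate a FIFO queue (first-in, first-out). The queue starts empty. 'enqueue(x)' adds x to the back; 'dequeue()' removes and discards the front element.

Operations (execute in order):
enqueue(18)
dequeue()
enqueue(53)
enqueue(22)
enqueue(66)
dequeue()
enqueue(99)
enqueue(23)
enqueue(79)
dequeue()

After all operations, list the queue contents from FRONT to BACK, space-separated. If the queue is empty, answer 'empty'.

Answer: 66 99 23 79

Derivation:
enqueue(18): [18]
dequeue(): []
enqueue(53): [53]
enqueue(22): [53, 22]
enqueue(66): [53, 22, 66]
dequeue(): [22, 66]
enqueue(99): [22, 66, 99]
enqueue(23): [22, 66, 99, 23]
enqueue(79): [22, 66, 99, 23, 79]
dequeue(): [66, 99, 23, 79]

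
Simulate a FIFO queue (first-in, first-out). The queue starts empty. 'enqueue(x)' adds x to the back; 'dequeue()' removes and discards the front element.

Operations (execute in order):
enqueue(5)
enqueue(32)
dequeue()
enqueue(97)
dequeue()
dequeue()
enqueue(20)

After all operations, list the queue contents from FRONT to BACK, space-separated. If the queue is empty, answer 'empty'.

Answer: 20

Derivation:
enqueue(5): [5]
enqueue(32): [5, 32]
dequeue(): [32]
enqueue(97): [32, 97]
dequeue(): [97]
dequeue(): []
enqueue(20): [20]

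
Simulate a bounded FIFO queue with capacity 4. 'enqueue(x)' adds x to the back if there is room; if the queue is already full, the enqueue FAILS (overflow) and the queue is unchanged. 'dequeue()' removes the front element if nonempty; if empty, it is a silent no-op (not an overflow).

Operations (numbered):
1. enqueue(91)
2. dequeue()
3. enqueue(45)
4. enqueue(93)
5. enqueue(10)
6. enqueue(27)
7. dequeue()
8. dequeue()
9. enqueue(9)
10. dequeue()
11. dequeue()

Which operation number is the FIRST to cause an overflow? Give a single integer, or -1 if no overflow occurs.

1. enqueue(91): size=1
2. dequeue(): size=0
3. enqueue(45): size=1
4. enqueue(93): size=2
5. enqueue(10): size=3
6. enqueue(27): size=4
7. dequeue(): size=3
8. dequeue(): size=2
9. enqueue(9): size=3
10. dequeue(): size=2
11. dequeue(): size=1

Answer: -1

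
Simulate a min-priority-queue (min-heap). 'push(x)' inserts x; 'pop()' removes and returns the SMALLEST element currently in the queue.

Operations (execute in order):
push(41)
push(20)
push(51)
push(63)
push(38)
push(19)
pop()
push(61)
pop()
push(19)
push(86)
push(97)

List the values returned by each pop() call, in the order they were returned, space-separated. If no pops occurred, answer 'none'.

Answer: 19 20

Derivation:
push(41): heap contents = [41]
push(20): heap contents = [20, 41]
push(51): heap contents = [20, 41, 51]
push(63): heap contents = [20, 41, 51, 63]
push(38): heap contents = [20, 38, 41, 51, 63]
push(19): heap contents = [19, 20, 38, 41, 51, 63]
pop() → 19: heap contents = [20, 38, 41, 51, 63]
push(61): heap contents = [20, 38, 41, 51, 61, 63]
pop() → 20: heap contents = [38, 41, 51, 61, 63]
push(19): heap contents = [19, 38, 41, 51, 61, 63]
push(86): heap contents = [19, 38, 41, 51, 61, 63, 86]
push(97): heap contents = [19, 38, 41, 51, 61, 63, 86, 97]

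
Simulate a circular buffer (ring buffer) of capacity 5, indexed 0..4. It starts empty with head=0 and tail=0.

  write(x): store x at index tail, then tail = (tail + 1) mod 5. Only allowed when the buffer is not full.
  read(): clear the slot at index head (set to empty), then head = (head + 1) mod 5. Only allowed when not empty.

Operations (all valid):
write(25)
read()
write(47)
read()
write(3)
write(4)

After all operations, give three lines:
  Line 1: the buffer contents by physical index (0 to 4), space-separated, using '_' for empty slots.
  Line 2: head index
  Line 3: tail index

write(25): buf=[25 _ _ _ _], head=0, tail=1, size=1
read(): buf=[_ _ _ _ _], head=1, tail=1, size=0
write(47): buf=[_ 47 _ _ _], head=1, tail=2, size=1
read(): buf=[_ _ _ _ _], head=2, tail=2, size=0
write(3): buf=[_ _ 3 _ _], head=2, tail=3, size=1
write(4): buf=[_ _ 3 4 _], head=2, tail=4, size=2

Answer: _ _ 3 4 _
2
4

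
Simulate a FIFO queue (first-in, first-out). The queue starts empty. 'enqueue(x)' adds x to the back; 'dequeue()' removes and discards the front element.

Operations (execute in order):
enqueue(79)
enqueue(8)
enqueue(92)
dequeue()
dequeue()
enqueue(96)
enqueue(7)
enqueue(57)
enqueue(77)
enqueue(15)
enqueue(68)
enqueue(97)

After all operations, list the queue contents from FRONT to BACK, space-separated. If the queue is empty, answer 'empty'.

Answer: 92 96 7 57 77 15 68 97

Derivation:
enqueue(79): [79]
enqueue(8): [79, 8]
enqueue(92): [79, 8, 92]
dequeue(): [8, 92]
dequeue(): [92]
enqueue(96): [92, 96]
enqueue(7): [92, 96, 7]
enqueue(57): [92, 96, 7, 57]
enqueue(77): [92, 96, 7, 57, 77]
enqueue(15): [92, 96, 7, 57, 77, 15]
enqueue(68): [92, 96, 7, 57, 77, 15, 68]
enqueue(97): [92, 96, 7, 57, 77, 15, 68, 97]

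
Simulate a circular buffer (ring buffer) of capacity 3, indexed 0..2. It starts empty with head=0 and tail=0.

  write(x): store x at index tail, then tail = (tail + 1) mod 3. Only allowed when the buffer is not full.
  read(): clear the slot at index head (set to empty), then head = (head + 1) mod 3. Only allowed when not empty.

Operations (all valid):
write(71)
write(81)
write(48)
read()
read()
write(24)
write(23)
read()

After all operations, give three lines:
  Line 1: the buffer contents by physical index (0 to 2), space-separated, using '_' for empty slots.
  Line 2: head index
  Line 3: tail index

write(71): buf=[71 _ _], head=0, tail=1, size=1
write(81): buf=[71 81 _], head=0, tail=2, size=2
write(48): buf=[71 81 48], head=0, tail=0, size=3
read(): buf=[_ 81 48], head=1, tail=0, size=2
read(): buf=[_ _ 48], head=2, tail=0, size=1
write(24): buf=[24 _ 48], head=2, tail=1, size=2
write(23): buf=[24 23 48], head=2, tail=2, size=3
read(): buf=[24 23 _], head=0, tail=2, size=2

Answer: 24 23 _
0
2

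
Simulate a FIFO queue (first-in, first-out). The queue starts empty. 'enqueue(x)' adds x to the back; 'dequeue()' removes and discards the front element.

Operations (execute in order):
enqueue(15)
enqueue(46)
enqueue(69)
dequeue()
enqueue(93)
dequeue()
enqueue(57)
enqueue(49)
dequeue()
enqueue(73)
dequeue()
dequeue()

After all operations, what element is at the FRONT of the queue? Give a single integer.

enqueue(15): queue = [15]
enqueue(46): queue = [15, 46]
enqueue(69): queue = [15, 46, 69]
dequeue(): queue = [46, 69]
enqueue(93): queue = [46, 69, 93]
dequeue(): queue = [69, 93]
enqueue(57): queue = [69, 93, 57]
enqueue(49): queue = [69, 93, 57, 49]
dequeue(): queue = [93, 57, 49]
enqueue(73): queue = [93, 57, 49, 73]
dequeue(): queue = [57, 49, 73]
dequeue(): queue = [49, 73]

Answer: 49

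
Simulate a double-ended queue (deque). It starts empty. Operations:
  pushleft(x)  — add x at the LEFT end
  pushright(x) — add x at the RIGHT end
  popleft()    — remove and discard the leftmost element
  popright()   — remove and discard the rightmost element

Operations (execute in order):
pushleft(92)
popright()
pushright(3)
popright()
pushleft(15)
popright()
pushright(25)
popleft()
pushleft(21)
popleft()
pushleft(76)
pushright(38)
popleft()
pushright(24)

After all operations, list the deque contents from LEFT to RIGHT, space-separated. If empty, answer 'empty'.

Answer: 38 24

Derivation:
pushleft(92): [92]
popright(): []
pushright(3): [3]
popright(): []
pushleft(15): [15]
popright(): []
pushright(25): [25]
popleft(): []
pushleft(21): [21]
popleft(): []
pushleft(76): [76]
pushright(38): [76, 38]
popleft(): [38]
pushright(24): [38, 24]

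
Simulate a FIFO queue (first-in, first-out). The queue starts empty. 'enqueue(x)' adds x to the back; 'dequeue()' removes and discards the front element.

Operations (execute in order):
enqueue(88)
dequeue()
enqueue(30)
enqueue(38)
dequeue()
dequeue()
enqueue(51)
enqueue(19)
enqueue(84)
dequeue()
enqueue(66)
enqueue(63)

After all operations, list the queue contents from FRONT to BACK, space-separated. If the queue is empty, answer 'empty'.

Answer: 19 84 66 63

Derivation:
enqueue(88): [88]
dequeue(): []
enqueue(30): [30]
enqueue(38): [30, 38]
dequeue(): [38]
dequeue(): []
enqueue(51): [51]
enqueue(19): [51, 19]
enqueue(84): [51, 19, 84]
dequeue(): [19, 84]
enqueue(66): [19, 84, 66]
enqueue(63): [19, 84, 66, 63]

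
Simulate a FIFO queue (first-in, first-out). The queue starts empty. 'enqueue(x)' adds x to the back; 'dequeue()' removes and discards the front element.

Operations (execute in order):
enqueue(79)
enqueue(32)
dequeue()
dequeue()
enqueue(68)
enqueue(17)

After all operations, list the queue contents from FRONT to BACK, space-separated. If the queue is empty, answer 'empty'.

enqueue(79): [79]
enqueue(32): [79, 32]
dequeue(): [32]
dequeue(): []
enqueue(68): [68]
enqueue(17): [68, 17]

Answer: 68 17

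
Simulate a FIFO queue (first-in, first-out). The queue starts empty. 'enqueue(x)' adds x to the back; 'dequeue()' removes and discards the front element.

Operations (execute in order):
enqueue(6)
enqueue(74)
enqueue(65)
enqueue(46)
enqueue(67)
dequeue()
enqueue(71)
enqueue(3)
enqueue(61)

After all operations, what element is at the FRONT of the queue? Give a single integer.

enqueue(6): queue = [6]
enqueue(74): queue = [6, 74]
enqueue(65): queue = [6, 74, 65]
enqueue(46): queue = [6, 74, 65, 46]
enqueue(67): queue = [6, 74, 65, 46, 67]
dequeue(): queue = [74, 65, 46, 67]
enqueue(71): queue = [74, 65, 46, 67, 71]
enqueue(3): queue = [74, 65, 46, 67, 71, 3]
enqueue(61): queue = [74, 65, 46, 67, 71, 3, 61]

Answer: 74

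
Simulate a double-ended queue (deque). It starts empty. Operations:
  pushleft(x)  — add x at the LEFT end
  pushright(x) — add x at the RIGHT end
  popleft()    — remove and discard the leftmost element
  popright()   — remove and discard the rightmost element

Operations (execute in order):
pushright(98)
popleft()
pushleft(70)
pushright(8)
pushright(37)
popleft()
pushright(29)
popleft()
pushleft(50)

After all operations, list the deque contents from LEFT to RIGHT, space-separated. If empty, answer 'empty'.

pushright(98): [98]
popleft(): []
pushleft(70): [70]
pushright(8): [70, 8]
pushright(37): [70, 8, 37]
popleft(): [8, 37]
pushright(29): [8, 37, 29]
popleft(): [37, 29]
pushleft(50): [50, 37, 29]

Answer: 50 37 29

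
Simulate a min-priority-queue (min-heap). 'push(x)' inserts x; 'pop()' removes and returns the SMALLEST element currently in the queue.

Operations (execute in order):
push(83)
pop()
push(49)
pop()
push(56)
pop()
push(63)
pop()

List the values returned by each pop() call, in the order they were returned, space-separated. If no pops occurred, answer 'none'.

Answer: 83 49 56 63

Derivation:
push(83): heap contents = [83]
pop() → 83: heap contents = []
push(49): heap contents = [49]
pop() → 49: heap contents = []
push(56): heap contents = [56]
pop() → 56: heap contents = []
push(63): heap contents = [63]
pop() → 63: heap contents = []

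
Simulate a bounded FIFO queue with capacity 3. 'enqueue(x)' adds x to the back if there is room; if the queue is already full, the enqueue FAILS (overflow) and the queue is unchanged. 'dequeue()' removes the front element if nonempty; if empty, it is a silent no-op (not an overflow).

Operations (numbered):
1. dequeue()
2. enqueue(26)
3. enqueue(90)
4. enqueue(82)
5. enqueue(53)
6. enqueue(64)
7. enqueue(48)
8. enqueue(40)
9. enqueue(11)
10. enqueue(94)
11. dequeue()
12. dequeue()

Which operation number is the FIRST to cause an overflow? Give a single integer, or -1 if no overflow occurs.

Answer: 5

Derivation:
1. dequeue(): empty, no-op, size=0
2. enqueue(26): size=1
3. enqueue(90): size=2
4. enqueue(82): size=3
5. enqueue(53): size=3=cap → OVERFLOW (fail)
6. enqueue(64): size=3=cap → OVERFLOW (fail)
7. enqueue(48): size=3=cap → OVERFLOW (fail)
8. enqueue(40): size=3=cap → OVERFLOW (fail)
9. enqueue(11): size=3=cap → OVERFLOW (fail)
10. enqueue(94): size=3=cap → OVERFLOW (fail)
11. dequeue(): size=2
12. dequeue(): size=1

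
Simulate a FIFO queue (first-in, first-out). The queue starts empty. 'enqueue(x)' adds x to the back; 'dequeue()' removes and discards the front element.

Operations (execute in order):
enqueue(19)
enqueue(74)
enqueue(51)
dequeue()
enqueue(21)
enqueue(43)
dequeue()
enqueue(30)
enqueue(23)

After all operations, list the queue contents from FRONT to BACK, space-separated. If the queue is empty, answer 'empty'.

enqueue(19): [19]
enqueue(74): [19, 74]
enqueue(51): [19, 74, 51]
dequeue(): [74, 51]
enqueue(21): [74, 51, 21]
enqueue(43): [74, 51, 21, 43]
dequeue(): [51, 21, 43]
enqueue(30): [51, 21, 43, 30]
enqueue(23): [51, 21, 43, 30, 23]

Answer: 51 21 43 30 23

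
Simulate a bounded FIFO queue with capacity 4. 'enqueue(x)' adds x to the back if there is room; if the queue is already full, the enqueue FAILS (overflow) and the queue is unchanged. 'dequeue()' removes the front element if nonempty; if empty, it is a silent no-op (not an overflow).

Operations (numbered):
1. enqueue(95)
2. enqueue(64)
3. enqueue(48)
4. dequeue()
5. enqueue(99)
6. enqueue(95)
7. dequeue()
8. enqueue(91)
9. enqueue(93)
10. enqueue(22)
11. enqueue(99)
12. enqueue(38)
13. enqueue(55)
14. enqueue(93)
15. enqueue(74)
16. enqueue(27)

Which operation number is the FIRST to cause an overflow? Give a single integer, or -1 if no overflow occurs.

Answer: 9

Derivation:
1. enqueue(95): size=1
2. enqueue(64): size=2
3. enqueue(48): size=3
4. dequeue(): size=2
5. enqueue(99): size=3
6. enqueue(95): size=4
7. dequeue(): size=3
8. enqueue(91): size=4
9. enqueue(93): size=4=cap → OVERFLOW (fail)
10. enqueue(22): size=4=cap → OVERFLOW (fail)
11. enqueue(99): size=4=cap → OVERFLOW (fail)
12. enqueue(38): size=4=cap → OVERFLOW (fail)
13. enqueue(55): size=4=cap → OVERFLOW (fail)
14. enqueue(93): size=4=cap → OVERFLOW (fail)
15. enqueue(74): size=4=cap → OVERFLOW (fail)
16. enqueue(27): size=4=cap → OVERFLOW (fail)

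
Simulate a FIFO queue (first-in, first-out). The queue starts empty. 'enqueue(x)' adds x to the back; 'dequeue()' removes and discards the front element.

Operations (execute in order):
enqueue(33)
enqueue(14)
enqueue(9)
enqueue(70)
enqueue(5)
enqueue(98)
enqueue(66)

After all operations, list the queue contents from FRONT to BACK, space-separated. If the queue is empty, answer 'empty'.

Answer: 33 14 9 70 5 98 66

Derivation:
enqueue(33): [33]
enqueue(14): [33, 14]
enqueue(9): [33, 14, 9]
enqueue(70): [33, 14, 9, 70]
enqueue(5): [33, 14, 9, 70, 5]
enqueue(98): [33, 14, 9, 70, 5, 98]
enqueue(66): [33, 14, 9, 70, 5, 98, 66]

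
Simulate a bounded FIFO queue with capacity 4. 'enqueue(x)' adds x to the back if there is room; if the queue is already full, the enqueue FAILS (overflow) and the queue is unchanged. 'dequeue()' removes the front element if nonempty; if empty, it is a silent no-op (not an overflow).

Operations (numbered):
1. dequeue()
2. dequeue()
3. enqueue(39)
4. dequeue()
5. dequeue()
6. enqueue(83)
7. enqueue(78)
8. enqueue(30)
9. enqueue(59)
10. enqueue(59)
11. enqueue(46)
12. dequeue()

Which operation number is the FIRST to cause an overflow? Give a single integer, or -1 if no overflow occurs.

1. dequeue(): empty, no-op, size=0
2. dequeue(): empty, no-op, size=0
3. enqueue(39): size=1
4. dequeue(): size=0
5. dequeue(): empty, no-op, size=0
6. enqueue(83): size=1
7. enqueue(78): size=2
8. enqueue(30): size=3
9. enqueue(59): size=4
10. enqueue(59): size=4=cap → OVERFLOW (fail)
11. enqueue(46): size=4=cap → OVERFLOW (fail)
12. dequeue(): size=3

Answer: 10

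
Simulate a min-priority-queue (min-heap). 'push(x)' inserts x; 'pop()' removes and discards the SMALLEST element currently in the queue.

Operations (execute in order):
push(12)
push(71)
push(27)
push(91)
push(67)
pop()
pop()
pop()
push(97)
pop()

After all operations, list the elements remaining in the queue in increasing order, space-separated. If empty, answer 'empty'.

push(12): heap contents = [12]
push(71): heap contents = [12, 71]
push(27): heap contents = [12, 27, 71]
push(91): heap contents = [12, 27, 71, 91]
push(67): heap contents = [12, 27, 67, 71, 91]
pop() → 12: heap contents = [27, 67, 71, 91]
pop() → 27: heap contents = [67, 71, 91]
pop() → 67: heap contents = [71, 91]
push(97): heap contents = [71, 91, 97]
pop() → 71: heap contents = [91, 97]

Answer: 91 97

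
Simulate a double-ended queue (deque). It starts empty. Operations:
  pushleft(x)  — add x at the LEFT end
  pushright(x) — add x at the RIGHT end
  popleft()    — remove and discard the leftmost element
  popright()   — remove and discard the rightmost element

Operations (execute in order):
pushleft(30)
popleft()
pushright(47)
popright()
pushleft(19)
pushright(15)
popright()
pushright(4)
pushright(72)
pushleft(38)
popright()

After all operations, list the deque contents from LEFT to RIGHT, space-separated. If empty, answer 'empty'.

Answer: 38 19 4

Derivation:
pushleft(30): [30]
popleft(): []
pushright(47): [47]
popright(): []
pushleft(19): [19]
pushright(15): [19, 15]
popright(): [19]
pushright(4): [19, 4]
pushright(72): [19, 4, 72]
pushleft(38): [38, 19, 4, 72]
popright(): [38, 19, 4]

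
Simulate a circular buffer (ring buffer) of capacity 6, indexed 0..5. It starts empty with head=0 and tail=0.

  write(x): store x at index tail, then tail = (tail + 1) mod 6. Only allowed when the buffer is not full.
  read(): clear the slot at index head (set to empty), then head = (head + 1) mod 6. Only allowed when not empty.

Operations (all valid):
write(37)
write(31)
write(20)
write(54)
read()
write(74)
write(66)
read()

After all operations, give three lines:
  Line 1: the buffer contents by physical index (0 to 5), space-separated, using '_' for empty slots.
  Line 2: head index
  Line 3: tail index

write(37): buf=[37 _ _ _ _ _], head=0, tail=1, size=1
write(31): buf=[37 31 _ _ _ _], head=0, tail=2, size=2
write(20): buf=[37 31 20 _ _ _], head=0, tail=3, size=3
write(54): buf=[37 31 20 54 _ _], head=0, tail=4, size=4
read(): buf=[_ 31 20 54 _ _], head=1, tail=4, size=3
write(74): buf=[_ 31 20 54 74 _], head=1, tail=5, size=4
write(66): buf=[_ 31 20 54 74 66], head=1, tail=0, size=5
read(): buf=[_ _ 20 54 74 66], head=2, tail=0, size=4

Answer: _ _ 20 54 74 66
2
0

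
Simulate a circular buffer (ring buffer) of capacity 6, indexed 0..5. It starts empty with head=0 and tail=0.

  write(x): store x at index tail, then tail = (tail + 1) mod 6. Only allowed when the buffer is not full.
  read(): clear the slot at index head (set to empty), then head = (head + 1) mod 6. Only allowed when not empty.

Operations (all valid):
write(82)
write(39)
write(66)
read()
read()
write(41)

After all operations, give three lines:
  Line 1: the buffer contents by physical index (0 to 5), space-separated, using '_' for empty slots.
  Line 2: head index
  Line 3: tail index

Answer: _ _ 66 41 _ _
2
4

Derivation:
write(82): buf=[82 _ _ _ _ _], head=0, tail=1, size=1
write(39): buf=[82 39 _ _ _ _], head=0, tail=2, size=2
write(66): buf=[82 39 66 _ _ _], head=0, tail=3, size=3
read(): buf=[_ 39 66 _ _ _], head=1, tail=3, size=2
read(): buf=[_ _ 66 _ _ _], head=2, tail=3, size=1
write(41): buf=[_ _ 66 41 _ _], head=2, tail=4, size=2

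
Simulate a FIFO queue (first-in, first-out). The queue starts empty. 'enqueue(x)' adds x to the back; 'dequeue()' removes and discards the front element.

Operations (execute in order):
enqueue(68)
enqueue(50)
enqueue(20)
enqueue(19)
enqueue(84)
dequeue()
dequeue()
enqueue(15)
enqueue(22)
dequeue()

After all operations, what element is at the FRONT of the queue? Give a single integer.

Answer: 19

Derivation:
enqueue(68): queue = [68]
enqueue(50): queue = [68, 50]
enqueue(20): queue = [68, 50, 20]
enqueue(19): queue = [68, 50, 20, 19]
enqueue(84): queue = [68, 50, 20, 19, 84]
dequeue(): queue = [50, 20, 19, 84]
dequeue(): queue = [20, 19, 84]
enqueue(15): queue = [20, 19, 84, 15]
enqueue(22): queue = [20, 19, 84, 15, 22]
dequeue(): queue = [19, 84, 15, 22]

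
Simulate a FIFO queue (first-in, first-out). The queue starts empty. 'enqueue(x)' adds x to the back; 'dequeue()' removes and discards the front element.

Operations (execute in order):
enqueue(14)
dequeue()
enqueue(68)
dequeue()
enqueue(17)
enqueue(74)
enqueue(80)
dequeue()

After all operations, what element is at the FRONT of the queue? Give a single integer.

enqueue(14): queue = [14]
dequeue(): queue = []
enqueue(68): queue = [68]
dequeue(): queue = []
enqueue(17): queue = [17]
enqueue(74): queue = [17, 74]
enqueue(80): queue = [17, 74, 80]
dequeue(): queue = [74, 80]

Answer: 74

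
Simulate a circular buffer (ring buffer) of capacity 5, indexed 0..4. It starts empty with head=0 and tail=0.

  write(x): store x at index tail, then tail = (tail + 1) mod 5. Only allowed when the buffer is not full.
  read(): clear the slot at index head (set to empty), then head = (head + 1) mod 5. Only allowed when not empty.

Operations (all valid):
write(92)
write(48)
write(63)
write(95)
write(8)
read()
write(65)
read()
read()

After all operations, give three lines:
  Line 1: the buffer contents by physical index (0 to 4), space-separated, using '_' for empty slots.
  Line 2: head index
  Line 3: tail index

Answer: 65 _ _ 95 8
3
1

Derivation:
write(92): buf=[92 _ _ _ _], head=0, tail=1, size=1
write(48): buf=[92 48 _ _ _], head=0, tail=2, size=2
write(63): buf=[92 48 63 _ _], head=0, tail=3, size=3
write(95): buf=[92 48 63 95 _], head=0, tail=4, size=4
write(8): buf=[92 48 63 95 8], head=0, tail=0, size=5
read(): buf=[_ 48 63 95 8], head=1, tail=0, size=4
write(65): buf=[65 48 63 95 8], head=1, tail=1, size=5
read(): buf=[65 _ 63 95 8], head=2, tail=1, size=4
read(): buf=[65 _ _ 95 8], head=3, tail=1, size=3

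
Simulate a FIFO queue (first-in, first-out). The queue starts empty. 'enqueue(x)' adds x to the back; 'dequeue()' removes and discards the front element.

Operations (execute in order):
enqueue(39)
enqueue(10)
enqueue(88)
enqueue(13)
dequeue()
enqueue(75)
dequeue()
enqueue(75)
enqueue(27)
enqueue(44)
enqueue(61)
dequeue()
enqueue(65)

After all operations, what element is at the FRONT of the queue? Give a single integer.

Answer: 13

Derivation:
enqueue(39): queue = [39]
enqueue(10): queue = [39, 10]
enqueue(88): queue = [39, 10, 88]
enqueue(13): queue = [39, 10, 88, 13]
dequeue(): queue = [10, 88, 13]
enqueue(75): queue = [10, 88, 13, 75]
dequeue(): queue = [88, 13, 75]
enqueue(75): queue = [88, 13, 75, 75]
enqueue(27): queue = [88, 13, 75, 75, 27]
enqueue(44): queue = [88, 13, 75, 75, 27, 44]
enqueue(61): queue = [88, 13, 75, 75, 27, 44, 61]
dequeue(): queue = [13, 75, 75, 27, 44, 61]
enqueue(65): queue = [13, 75, 75, 27, 44, 61, 65]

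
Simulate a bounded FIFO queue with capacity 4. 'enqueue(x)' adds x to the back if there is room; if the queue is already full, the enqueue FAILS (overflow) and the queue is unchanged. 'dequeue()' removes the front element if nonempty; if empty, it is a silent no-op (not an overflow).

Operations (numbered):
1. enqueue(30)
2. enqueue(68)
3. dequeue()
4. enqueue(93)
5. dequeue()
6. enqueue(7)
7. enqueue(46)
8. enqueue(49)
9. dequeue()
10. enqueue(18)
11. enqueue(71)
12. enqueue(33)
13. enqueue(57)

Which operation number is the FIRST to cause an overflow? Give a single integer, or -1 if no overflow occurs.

Answer: 11

Derivation:
1. enqueue(30): size=1
2. enqueue(68): size=2
3. dequeue(): size=1
4. enqueue(93): size=2
5. dequeue(): size=1
6. enqueue(7): size=2
7. enqueue(46): size=3
8. enqueue(49): size=4
9. dequeue(): size=3
10. enqueue(18): size=4
11. enqueue(71): size=4=cap → OVERFLOW (fail)
12. enqueue(33): size=4=cap → OVERFLOW (fail)
13. enqueue(57): size=4=cap → OVERFLOW (fail)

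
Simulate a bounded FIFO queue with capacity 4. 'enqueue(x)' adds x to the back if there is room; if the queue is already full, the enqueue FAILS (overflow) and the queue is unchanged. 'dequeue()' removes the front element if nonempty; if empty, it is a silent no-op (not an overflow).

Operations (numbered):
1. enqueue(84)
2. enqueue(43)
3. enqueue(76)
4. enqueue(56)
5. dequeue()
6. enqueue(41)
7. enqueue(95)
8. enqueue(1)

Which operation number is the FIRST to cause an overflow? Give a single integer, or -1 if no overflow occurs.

1. enqueue(84): size=1
2. enqueue(43): size=2
3. enqueue(76): size=3
4. enqueue(56): size=4
5. dequeue(): size=3
6. enqueue(41): size=4
7. enqueue(95): size=4=cap → OVERFLOW (fail)
8. enqueue(1): size=4=cap → OVERFLOW (fail)

Answer: 7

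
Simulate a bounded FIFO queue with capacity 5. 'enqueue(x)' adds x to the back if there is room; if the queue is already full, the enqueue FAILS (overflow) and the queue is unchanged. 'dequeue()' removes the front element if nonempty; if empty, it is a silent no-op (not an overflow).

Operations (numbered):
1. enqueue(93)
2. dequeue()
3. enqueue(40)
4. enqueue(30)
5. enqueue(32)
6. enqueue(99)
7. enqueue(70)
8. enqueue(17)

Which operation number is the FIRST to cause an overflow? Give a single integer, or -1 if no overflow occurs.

Answer: 8

Derivation:
1. enqueue(93): size=1
2. dequeue(): size=0
3. enqueue(40): size=1
4. enqueue(30): size=2
5. enqueue(32): size=3
6. enqueue(99): size=4
7. enqueue(70): size=5
8. enqueue(17): size=5=cap → OVERFLOW (fail)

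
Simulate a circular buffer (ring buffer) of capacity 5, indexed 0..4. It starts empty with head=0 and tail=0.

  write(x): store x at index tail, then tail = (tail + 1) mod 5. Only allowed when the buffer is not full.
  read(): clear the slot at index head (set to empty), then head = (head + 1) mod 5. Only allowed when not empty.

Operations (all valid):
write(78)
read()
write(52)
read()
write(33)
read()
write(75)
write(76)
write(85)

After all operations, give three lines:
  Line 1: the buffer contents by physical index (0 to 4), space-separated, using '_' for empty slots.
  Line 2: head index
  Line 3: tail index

Answer: 85 _ _ 75 76
3
1

Derivation:
write(78): buf=[78 _ _ _ _], head=0, tail=1, size=1
read(): buf=[_ _ _ _ _], head=1, tail=1, size=0
write(52): buf=[_ 52 _ _ _], head=1, tail=2, size=1
read(): buf=[_ _ _ _ _], head=2, tail=2, size=0
write(33): buf=[_ _ 33 _ _], head=2, tail=3, size=1
read(): buf=[_ _ _ _ _], head=3, tail=3, size=0
write(75): buf=[_ _ _ 75 _], head=3, tail=4, size=1
write(76): buf=[_ _ _ 75 76], head=3, tail=0, size=2
write(85): buf=[85 _ _ 75 76], head=3, tail=1, size=3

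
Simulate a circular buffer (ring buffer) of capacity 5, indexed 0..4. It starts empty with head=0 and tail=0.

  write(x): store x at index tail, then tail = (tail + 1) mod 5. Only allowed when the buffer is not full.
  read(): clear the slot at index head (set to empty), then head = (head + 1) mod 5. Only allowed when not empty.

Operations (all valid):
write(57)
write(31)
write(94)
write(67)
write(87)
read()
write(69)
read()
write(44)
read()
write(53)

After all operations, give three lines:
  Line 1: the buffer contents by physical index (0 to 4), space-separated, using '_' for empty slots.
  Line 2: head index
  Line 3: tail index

Answer: 69 44 53 67 87
3
3

Derivation:
write(57): buf=[57 _ _ _ _], head=0, tail=1, size=1
write(31): buf=[57 31 _ _ _], head=0, tail=2, size=2
write(94): buf=[57 31 94 _ _], head=0, tail=3, size=3
write(67): buf=[57 31 94 67 _], head=0, tail=4, size=4
write(87): buf=[57 31 94 67 87], head=0, tail=0, size=5
read(): buf=[_ 31 94 67 87], head=1, tail=0, size=4
write(69): buf=[69 31 94 67 87], head=1, tail=1, size=5
read(): buf=[69 _ 94 67 87], head=2, tail=1, size=4
write(44): buf=[69 44 94 67 87], head=2, tail=2, size=5
read(): buf=[69 44 _ 67 87], head=3, tail=2, size=4
write(53): buf=[69 44 53 67 87], head=3, tail=3, size=5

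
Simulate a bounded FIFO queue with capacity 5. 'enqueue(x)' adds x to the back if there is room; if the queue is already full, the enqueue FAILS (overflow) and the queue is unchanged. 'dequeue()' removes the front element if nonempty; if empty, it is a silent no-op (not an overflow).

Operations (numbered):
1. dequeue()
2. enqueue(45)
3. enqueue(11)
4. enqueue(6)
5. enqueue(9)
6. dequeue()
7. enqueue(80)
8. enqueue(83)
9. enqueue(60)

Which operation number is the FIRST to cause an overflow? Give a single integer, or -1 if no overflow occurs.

1. dequeue(): empty, no-op, size=0
2. enqueue(45): size=1
3. enqueue(11): size=2
4. enqueue(6): size=3
5. enqueue(9): size=4
6. dequeue(): size=3
7. enqueue(80): size=4
8. enqueue(83): size=5
9. enqueue(60): size=5=cap → OVERFLOW (fail)

Answer: 9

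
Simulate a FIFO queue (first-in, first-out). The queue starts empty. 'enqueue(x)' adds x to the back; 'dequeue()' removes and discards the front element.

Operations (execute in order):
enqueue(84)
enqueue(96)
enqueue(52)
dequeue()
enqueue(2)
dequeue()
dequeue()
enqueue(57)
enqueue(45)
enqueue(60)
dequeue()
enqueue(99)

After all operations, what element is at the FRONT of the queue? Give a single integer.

Answer: 57

Derivation:
enqueue(84): queue = [84]
enqueue(96): queue = [84, 96]
enqueue(52): queue = [84, 96, 52]
dequeue(): queue = [96, 52]
enqueue(2): queue = [96, 52, 2]
dequeue(): queue = [52, 2]
dequeue(): queue = [2]
enqueue(57): queue = [2, 57]
enqueue(45): queue = [2, 57, 45]
enqueue(60): queue = [2, 57, 45, 60]
dequeue(): queue = [57, 45, 60]
enqueue(99): queue = [57, 45, 60, 99]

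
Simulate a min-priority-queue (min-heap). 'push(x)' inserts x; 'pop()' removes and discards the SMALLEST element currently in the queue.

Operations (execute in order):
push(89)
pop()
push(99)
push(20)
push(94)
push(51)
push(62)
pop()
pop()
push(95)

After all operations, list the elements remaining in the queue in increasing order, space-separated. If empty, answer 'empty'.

push(89): heap contents = [89]
pop() → 89: heap contents = []
push(99): heap contents = [99]
push(20): heap contents = [20, 99]
push(94): heap contents = [20, 94, 99]
push(51): heap contents = [20, 51, 94, 99]
push(62): heap contents = [20, 51, 62, 94, 99]
pop() → 20: heap contents = [51, 62, 94, 99]
pop() → 51: heap contents = [62, 94, 99]
push(95): heap contents = [62, 94, 95, 99]

Answer: 62 94 95 99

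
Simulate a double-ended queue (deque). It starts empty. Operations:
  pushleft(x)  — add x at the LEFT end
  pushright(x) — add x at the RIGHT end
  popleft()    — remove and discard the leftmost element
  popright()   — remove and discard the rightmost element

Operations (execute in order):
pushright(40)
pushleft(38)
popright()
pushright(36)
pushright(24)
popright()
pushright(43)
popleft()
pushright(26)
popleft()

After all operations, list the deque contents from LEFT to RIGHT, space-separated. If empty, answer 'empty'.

pushright(40): [40]
pushleft(38): [38, 40]
popright(): [38]
pushright(36): [38, 36]
pushright(24): [38, 36, 24]
popright(): [38, 36]
pushright(43): [38, 36, 43]
popleft(): [36, 43]
pushright(26): [36, 43, 26]
popleft(): [43, 26]

Answer: 43 26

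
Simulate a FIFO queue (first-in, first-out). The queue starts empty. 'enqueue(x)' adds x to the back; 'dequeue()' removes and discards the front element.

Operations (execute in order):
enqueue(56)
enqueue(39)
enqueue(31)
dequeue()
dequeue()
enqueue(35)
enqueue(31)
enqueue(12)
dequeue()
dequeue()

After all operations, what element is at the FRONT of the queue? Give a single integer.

Answer: 31

Derivation:
enqueue(56): queue = [56]
enqueue(39): queue = [56, 39]
enqueue(31): queue = [56, 39, 31]
dequeue(): queue = [39, 31]
dequeue(): queue = [31]
enqueue(35): queue = [31, 35]
enqueue(31): queue = [31, 35, 31]
enqueue(12): queue = [31, 35, 31, 12]
dequeue(): queue = [35, 31, 12]
dequeue(): queue = [31, 12]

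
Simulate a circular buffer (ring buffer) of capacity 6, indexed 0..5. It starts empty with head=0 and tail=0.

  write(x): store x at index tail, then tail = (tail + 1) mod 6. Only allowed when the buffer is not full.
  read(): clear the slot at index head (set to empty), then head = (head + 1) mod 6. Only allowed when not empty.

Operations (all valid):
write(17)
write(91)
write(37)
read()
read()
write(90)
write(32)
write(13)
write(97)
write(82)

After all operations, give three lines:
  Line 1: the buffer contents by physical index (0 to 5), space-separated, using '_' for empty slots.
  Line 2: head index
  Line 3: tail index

write(17): buf=[17 _ _ _ _ _], head=0, tail=1, size=1
write(91): buf=[17 91 _ _ _ _], head=0, tail=2, size=2
write(37): buf=[17 91 37 _ _ _], head=0, tail=3, size=3
read(): buf=[_ 91 37 _ _ _], head=1, tail=3, size=2
read(): buf=[_ _ 37 _ _ _], head=2, tail=3, size=1
write(90): buf=[_ _ 37 90 _ _], head=2, tail=4, size=2
write(32): buf=[_ _ 37 90 32 _], head=2, tail=5, size=3
write(13): buf=[_ _ 37 90 32 13], head=2, tail=0, size=4
write(97): buf=[97 _ 37 90 32 13], head=2, tail=1, size=5
write(82): buf=[97 82 37 90 32 13], head=2, tail=2, size=6

Answer: 97 82 37 90 32 13
2
2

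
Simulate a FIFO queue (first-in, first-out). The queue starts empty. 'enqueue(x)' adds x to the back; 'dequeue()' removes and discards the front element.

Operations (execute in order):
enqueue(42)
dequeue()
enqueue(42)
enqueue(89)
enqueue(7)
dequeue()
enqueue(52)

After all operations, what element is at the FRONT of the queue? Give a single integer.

enqueue(42): queue = [42]
dequeue(): queue = []
enqueue(42): queue = [42]
enqueue(89): queue = [42, 89]
enqueue(7): queue = [42, 89, 7]
dequeue(): queue = [89, 7]
enqueue(52): queue = [89, 7, 52]

Answer: 89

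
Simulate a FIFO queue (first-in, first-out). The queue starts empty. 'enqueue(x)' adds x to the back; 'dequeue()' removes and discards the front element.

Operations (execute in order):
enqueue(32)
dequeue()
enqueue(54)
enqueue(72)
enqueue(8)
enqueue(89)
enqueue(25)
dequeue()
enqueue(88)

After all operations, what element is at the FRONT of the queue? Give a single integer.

enqueue(32): queue = [32]
dequeue(): queue = []
enqueue(54): queue = [54]
enqueue(72): queue = [54, 72]
enqueue(8): queue = [54, 72, 8]
enqueue(89): queue = [54, 72, 8, 89]
enqueue(25): queue = [54, 72, 8, 89, 25]
dequeue(): queue = [72, 8, 89, 25]
enqueue(88): queue = [72, 8, 89, 25, 88]

Answer: 72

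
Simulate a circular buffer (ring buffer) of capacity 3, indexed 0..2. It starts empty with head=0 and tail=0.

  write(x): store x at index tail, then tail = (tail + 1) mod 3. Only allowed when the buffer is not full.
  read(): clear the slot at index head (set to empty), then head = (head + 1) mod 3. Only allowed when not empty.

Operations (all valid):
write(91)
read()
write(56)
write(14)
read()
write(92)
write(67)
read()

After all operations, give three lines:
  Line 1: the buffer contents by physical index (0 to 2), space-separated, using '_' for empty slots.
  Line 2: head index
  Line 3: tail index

write(91): buf=[91 _ _], head=0, tail=1, size=1
read(): buf=[_ _ _], head=1, tail=1, size=0
write(56): buf=[_ 56 _], head=1, tail=2, size=1
write(14): buf=[_ 56 14], head=1, tail=0, size=2
read(): buf=[_ _ 14], head=2, tail=0, size=1
write(92): buf=[92 _ 14], head=2, tail=1, size=2
write(67): buf=[92 67 14], head=2, tail=2, size=3
read(): buf=[92 67 _], head=0, tail=2, size=2

Answer: 92 67 _
0
2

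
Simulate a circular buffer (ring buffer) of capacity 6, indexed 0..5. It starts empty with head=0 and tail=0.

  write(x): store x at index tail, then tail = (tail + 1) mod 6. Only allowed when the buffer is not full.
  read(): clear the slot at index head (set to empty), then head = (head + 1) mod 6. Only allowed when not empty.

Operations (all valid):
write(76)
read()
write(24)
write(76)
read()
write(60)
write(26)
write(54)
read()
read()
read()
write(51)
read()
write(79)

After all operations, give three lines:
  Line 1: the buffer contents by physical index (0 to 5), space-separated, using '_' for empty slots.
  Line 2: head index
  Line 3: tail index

Answer: 51 79 _ _ _ _
0
2

Derivation:
write(76): buf=[76 _ _ _ _ _], head=0, tail=1, size=1
read(): buf=[_ _ _ _ _ _], head=1, tail=1, size=0
write(24): buf=[_ 24 _ _ _ _], head=1, tail=2, size=1
write(76): buf=[_ 24 76 _ _ _], head=1, tail=3, size=2
read(): buf=[_ _ 76 _ _ _], head=2, tail=3, size=1
write(60): buf=[_ _ 76 60 _ _], head=2, tail=4, size=2
write(26): buf=[_ _ 76 60 26 _], head=2, tail=5, size=3
write(54): buf=[_ _ 76 60 26 54], head=2, tail=0, size=4
read(): buf=[_ _ _ 60 26 54], head=3, tail=0, size=3
read(): buf=[_ _ _ _ 26 54], head=4, tail=0, size=2
read(): buf=[_ _ _ _ _ 54], head=5, tail=0, size=1
write(51): buf=[51 _ _ _ _ 54], head=5, tail=1, size=2
read(): buf=[51 _ _ _ _ _], head=0, tail=1, size=1
write(79): buf=[51 79 _ _ _ _], head=0, tail=2, size=2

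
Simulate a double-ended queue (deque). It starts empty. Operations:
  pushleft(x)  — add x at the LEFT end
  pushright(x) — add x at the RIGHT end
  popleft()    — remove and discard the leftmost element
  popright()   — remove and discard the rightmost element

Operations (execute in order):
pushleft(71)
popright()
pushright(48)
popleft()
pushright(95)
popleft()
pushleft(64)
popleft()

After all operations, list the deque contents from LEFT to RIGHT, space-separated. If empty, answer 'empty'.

Answer: empty

Derivation:
pushleft(71): [71]
popright(): []
pushright(48): [48]
popleft(): []
pushright(95): [95]
popleft(): []
pushleft(64): [64]
popleft(): []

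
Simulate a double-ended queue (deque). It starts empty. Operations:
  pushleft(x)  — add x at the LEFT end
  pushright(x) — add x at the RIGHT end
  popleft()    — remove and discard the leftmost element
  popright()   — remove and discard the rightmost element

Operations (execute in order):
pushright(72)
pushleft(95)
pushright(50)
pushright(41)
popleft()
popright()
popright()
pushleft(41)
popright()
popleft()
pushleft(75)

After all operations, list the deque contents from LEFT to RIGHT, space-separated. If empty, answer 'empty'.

Answer: 75

Derivation:
pushright(72): [72]
pushleft(95): [95, 72]
pushright(50): [95, 72, 50]
pushright(41): [95, 72, 50, 41]
popleft(): [72, 50, 41]
popright(): [72, 50]
popright(): [72]
pushleft(41): [41, 72]
popright(): [41]
popleft(): []
pushleft(75): [75]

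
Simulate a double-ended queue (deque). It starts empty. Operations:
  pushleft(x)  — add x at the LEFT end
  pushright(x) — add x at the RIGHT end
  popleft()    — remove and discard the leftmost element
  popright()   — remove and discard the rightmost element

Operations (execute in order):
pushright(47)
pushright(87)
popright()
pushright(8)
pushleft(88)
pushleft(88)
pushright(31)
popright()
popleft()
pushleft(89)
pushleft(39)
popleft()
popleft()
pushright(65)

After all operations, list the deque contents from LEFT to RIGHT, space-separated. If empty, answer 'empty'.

Answer: 88 47 8 65

Derivation:
pushright(47): [47]
pushright(87): [47, 87]
popright(): [47]
pushright(8): [47, 8]
pushleft(88): [88, 47, 8]
pushleft(88): [88, 88, 47, 8]
pushright(31): [88, 88, 47, 8, 31]
popright(): [88, 88, 47, 8]
popleft(): [88, 47, 8]
pushleft(89): [89, 88, 47, 8]
pushleft(39): [39, 89, 88, 47, 8]
popleft(): [89, 88, 47, 8]
popleft(): [88, 47, 8]
pushright(65): [88, 47, 8, 65]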